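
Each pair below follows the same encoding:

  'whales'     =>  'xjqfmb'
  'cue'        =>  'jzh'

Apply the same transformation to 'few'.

bjk

The output letters match the input read backwards, each shifted +5: whales reversed is selahw. The word is reversed, then every letter is shifted forward by 5.
For few: reverse → wef; then shift: w+5=b, e+5=j, f+5=k.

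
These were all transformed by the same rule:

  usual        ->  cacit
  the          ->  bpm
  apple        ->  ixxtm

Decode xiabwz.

pastor

Compare letters: u→c is +8, s→a is +8, u→c is +8 — a constant shift. It's a constant shift of +8 (ROT8).
Undoing it on xiabwz: x−8=p, i−8=a, a−8=s, b−8=t, w−8=o, z−8=r.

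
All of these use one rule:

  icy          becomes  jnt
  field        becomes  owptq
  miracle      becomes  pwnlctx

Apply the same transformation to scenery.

Two steps: reverse the string, then apply a Caesar shift of +11.
Applying it to scenery: reverse → yrenecs; then shift: y+11=j, r+11=c, e+11=p, n+11=y, e+11=p, c+11=n, s+11=d.

jcpypnd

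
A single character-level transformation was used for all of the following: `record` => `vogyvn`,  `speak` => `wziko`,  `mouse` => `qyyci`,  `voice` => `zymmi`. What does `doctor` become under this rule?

Shifts by position in record: pos 0: r→v (+4), pos 1: e→o (+10), pos 2: c→g (+4), pos 3: o→y (+10) — repeating every 2. The shifts repeat in a cycle of length 2: positions 0,1,… shift by +4, +10, then the pattern repeats.
For doctor: d+4=h, o+10=y, c+4=g, t+10=d, o+4=s, r+10=b.

hygdsb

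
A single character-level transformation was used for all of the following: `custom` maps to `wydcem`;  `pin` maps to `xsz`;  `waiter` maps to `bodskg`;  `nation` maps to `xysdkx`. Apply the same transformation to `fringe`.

The output letters match the input read backwards, each shifted +10: custom reversed is motsuc. The word is reversed, then every letter is shifted forward by 10.
Applying it to fringe: reverse → egnirf; then shift: e+10=o, g+10=q, n+10=x, i+10=s, r+10=b, f+10=p.

oqxsbp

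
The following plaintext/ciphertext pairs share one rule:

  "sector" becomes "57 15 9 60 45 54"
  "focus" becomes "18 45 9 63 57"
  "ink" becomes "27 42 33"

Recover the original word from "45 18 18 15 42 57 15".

offense

s(#19)→57 and e(#5)→15: differences scale by 3, so n = 3·pos + 0. Each letter becomes 3×(its alphabet position, a=1..z=26).
Undoing it on 45 18 18 15 42 57 15: 45→(45−0)÷3=15=o, 18→(18−0)÷3=6=f, 18→(18−0)÷3=6=f, 15→(15−0)÷3=5=e, 42→(42−0)÷3=14=n, 57→(57−0)÷3=19=s, 15→(15−0)÷3=5=e.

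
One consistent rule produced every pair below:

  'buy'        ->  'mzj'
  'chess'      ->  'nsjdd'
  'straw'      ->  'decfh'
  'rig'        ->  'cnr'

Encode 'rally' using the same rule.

cfwwj

The rule splits by letter class: vowels +5, consonants +11.
For rally: r(cons)+11=c, a(vowel)+5=f, l(cons)+11=w, l(cons)+11=w, y(cons)+11=j.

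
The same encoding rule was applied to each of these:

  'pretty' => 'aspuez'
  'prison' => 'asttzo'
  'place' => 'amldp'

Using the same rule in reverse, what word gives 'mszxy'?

brown

The shifts repeat in a cycle of length 2: positions 0,1,… shift by +11, +1, then the pattern repeats.
Reversing it on mszxy: m−11=b, s−1=r, z−11=o, x−1=w, y−11=n.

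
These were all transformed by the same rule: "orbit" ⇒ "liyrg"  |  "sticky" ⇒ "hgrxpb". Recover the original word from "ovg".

let

Each pair mirrors across the alphabet (o↔l, r↔i, b↔y): positions sum to 25. Each letter is replaced by its mirror in the alphabet: a↔z, b↔y, c↔x, and so on (the Atbash cipher).
Reversing it on ovg: o↔l, v↔e, g↔t.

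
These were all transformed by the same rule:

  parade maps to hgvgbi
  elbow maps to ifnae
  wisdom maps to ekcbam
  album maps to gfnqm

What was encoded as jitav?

tenor

p(15)→h(7) and a(0)→g(6) fit y≡7x+6 (mod 26); the inverse of 7 mod 26 is 15. Treating letters as 0–25, the rule is x ↦ 7x + 6 (mod 26).
Decoding jitav: j(9)→15·(9−6)≡19=t; i(8)→15·(8−6)≡4=e; t(19)→15·(19−6)≡13=n; a(0)→15·(0−6)≡14=o; v(21)→15·(21−6)≡17=r (all mod 26).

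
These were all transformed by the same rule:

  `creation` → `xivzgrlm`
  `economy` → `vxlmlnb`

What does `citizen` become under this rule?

xrgravm

Each pair mirrors across the alphabet (c↔x, r↔i, e↔v): positions sum to 25. Each letter is replaced by its mirror in the alphabet: a↔z, b↔y, c↔x, and so on (the Atbash cipher).
For citizen: c↔x, i↔r, t↔g, i↔r, z↔a, e↔v, n↔m.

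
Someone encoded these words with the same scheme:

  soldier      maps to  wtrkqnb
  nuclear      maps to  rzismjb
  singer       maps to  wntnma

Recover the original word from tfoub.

paint

In soldier: s→w is +4, o→t is +5, l→r is +6, d→k is +7 — the shift increases by 1 each position. The shift increases by 1 at each position, starting from +4: 4, 5, 6, ….
Reversing it on tfoub: t−4=p, f−5=a, o−6=i, u−7=n, b−8=t.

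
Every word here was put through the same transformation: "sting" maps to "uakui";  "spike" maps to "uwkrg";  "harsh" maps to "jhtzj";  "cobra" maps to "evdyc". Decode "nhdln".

Shifts by position in sting: pos 0: s→u (+2), pos 1: t→a (+7), pos 2: i→k (+2), pos 3: n→u (+7) — repeating every 2. It's a Vigenère-style cipher with numeric key [2,7]: position i shifts by key[i mod 2].
Decoding nhdln: n−2=l, h−7=a, d−2=b, l−7=e, n−2=l.

label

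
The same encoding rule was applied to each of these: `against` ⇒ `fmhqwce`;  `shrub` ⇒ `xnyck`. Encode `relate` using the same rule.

In against: a→f is +5, g→m is +6, a→h is +7, i→q is +8 — the shift increases by 1 each position. The shift increases by 1 at each position, starting from +5: 5, 6, 7, ….
Applying it to relate: r+5=w, e+6=k, l+7=s, a+8=i, t+9=c, e+10=o.

wksico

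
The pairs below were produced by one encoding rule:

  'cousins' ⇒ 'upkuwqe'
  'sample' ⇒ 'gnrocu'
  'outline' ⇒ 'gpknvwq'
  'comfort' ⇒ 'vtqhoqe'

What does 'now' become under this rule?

The output letters match the input read backwards, each shifted +2: cousins reversed is snisuoc. Two steps: reverse the string, then apply a Caesar shift of +2.
Applying it to now: reverse → won; then shift: w+2=y, o+2=q, n+2=p.

yqp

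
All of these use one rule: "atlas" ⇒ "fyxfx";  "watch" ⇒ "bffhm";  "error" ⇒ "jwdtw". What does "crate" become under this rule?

Shifts by position in atlas: pos 0: a→f (+5), pos 1: t→y (+5), pos 2: l→x (+12), pos 3: a→f (+5), pos 4: s→x (+5) — repeating every 3. The shifts repeat in a cycle of length 3: positions 0,1,… shift by +5, +5, +12, then the pattern repeats.
Applying it to crate: c+5=h, r+5=w, a+12=m, t+5=y, e+5=j.

hwmyj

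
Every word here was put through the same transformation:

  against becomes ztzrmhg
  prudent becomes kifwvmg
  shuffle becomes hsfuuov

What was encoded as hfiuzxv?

surface

Each pair mirrors across the alphabet (a↔z, g↔t, a↔z): positions sum to 25. This is the alphabet-reversal cipher (Atbash): a becomes z, b becomes y, etc.
Undoing it on hfiuzxv: h↔s, f↔u, i↔r, u↔f, z↔a, x↔c, v↔e.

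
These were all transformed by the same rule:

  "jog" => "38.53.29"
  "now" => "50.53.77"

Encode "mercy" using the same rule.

j(#10)→38 and o(#15)→53: differences scale by 3, so n = 3·pos + 8. Each letter becomes 3×(its alphabet position, a=1..z=26) + 8.
For mercy: m=13→47, e=5→23, r=18→62, c=3→17, y=25→83.

47.23.62.17.83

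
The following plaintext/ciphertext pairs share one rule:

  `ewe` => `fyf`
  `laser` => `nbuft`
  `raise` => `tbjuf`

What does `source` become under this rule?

upvtef

Two shifts are in play — +1 for a/e/i/o/u, +2 for every other letter.
On source: s(cons)+2=u, o(vowel)+1=p, u(vowel)+1=v, r(cons)+2=t, c(cons)+2=e, e(vowel)+1=f.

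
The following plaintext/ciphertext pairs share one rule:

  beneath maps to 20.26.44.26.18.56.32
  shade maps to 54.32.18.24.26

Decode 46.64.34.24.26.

b(#2)→20 and e(#5)→26: differences scale by 2, so n = 2·pos + 16. Each letter becomes 2×(its alphabet position, a=1..z=26) + 16.
Undoing it on 46.64.34.24.26: 46→(46−16)÷2=15=o, 64→(64−16)÷2=24=x, 34→(34−16)÷2=9=i, 24→(24−16)÷2=4=d, 26→(26−16)÷2=5=e.

oxide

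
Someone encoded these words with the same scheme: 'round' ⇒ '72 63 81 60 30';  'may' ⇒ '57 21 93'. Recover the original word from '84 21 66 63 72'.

Each letter becomes 3×(its alphabet position, a=1..z=26) + 18.
Reversing it on 84 21 66 63 72: 84→(84−18)÷3=22=v, 21→(21−18)÷3=1=a, 66→(66−18)÷3=16=p, 63→(63−18)÷3=15=o, 72→(72−18)÷3=18=r.

vapor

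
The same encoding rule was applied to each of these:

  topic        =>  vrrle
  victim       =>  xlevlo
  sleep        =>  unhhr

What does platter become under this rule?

rndvvht

The shift depends on letter class: consonant t→v is +2, but vowel o→r is +3. Two shifts are in play — +3 for a/e/i/o/u, +2 for every other letter.
For platter: p(cons)+2=r, l(cons)+2=n, a(vowel)+3=d, t(cons)+2=v, t(cons)+2=v, e(vowel)+3=h, r(cons)+2=t.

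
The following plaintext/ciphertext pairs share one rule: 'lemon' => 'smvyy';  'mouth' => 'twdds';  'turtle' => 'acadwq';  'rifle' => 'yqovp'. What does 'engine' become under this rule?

lvpsyq

In lemon: l→s is +7, e→m is +8, m→v is +9, o→y is +10 — the shift increases by 1 each position. The shift increases by 1 at each position, starting from +7: 7, 8, 9, ….
Applying it to engine: e+7=l, n+8=v, g+9=p, i+10=s, n+11=y, e+12=q.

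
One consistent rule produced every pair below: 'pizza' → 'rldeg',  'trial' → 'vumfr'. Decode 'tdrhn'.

Each letter shifts forward by (position + 2), i.e. 2, 3, 4, … — the shift grows by one for each successive letter.
Reversing it on tdrhn: t−2=r, d−3=a, r−4=n, h−5=c, n−6=h.

ranch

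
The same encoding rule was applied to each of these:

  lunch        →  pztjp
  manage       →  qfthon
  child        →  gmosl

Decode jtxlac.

forest

In lunch: l→p is +4, u→z is +5, n→t is +6, c→j is +7 — the shift increases by 1 each position. The shift increases by 1 at each position, starting from +4: 4, 5, 6, ….
Decoding jtxlac: j−4=f, t−5=o, x−6=r, l−7=e, a−8=s, c−9=t.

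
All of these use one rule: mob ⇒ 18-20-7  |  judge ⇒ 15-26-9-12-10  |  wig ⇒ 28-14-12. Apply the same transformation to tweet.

25-28-10-10-25

m is letter #13 and maps to 18: an offset of 5. Letters become their 1-based position plus 5 (so a→6, b→7, …).
Applying it to tweet: t=20→25, w=23→28, e=5→10, e=5→10, t=20→25.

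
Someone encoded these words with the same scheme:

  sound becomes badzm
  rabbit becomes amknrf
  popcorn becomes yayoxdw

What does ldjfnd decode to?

Shifts by position in sound: pos 0: s→b (+9), pos 1: o→a (+12), pos 2: u→d (+9), pos 3: n→z (+12) — repeating every 2. The shifts repeat in a cycle of length 2: positions 0,1,… shift by +9, +12, then the pattern repeats.
Decoding ldjfnd: l−9=c, d−12=r, j−9=a, f−12=t, n−9=e, d−12=r.

crater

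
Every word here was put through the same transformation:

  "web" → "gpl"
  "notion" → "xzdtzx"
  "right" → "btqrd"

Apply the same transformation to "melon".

wpvzx

The shift depends on letter class: consonant w→g is +10, but vowel e→p is +11. Vowels shift forward by 11 and consonants shift forward by 10.
On melon: m(cons)+10=w, e(vowel)+11=p, l(cons)+10=v, o(vowel)+11=z, n(cons)+10=x.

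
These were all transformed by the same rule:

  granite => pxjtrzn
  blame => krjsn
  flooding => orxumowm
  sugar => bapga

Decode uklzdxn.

lecture

Shifts by position in granite: pos 0: g→p (+9), pos 1: r→x (+6), pos 2: a→j (+9), pos 3: n→t (+6) — repeating every 2. The shifts repeat in a cycle of length 2: positions 0,1,… shift by +9, +6, then the pattern repeats.
Decoding uklzdxn: u−9=l, k−6=e, l−9=c, z−6=t, d−9=u, x−6=r, n−9=e.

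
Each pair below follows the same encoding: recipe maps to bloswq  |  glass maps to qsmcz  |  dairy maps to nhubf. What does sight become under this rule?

cpsra

It's a Vigenère-style cipher with numeric key [10,7,12]: position i shifts by key[i mod 3].
For sight: s+10=c, i+7=p, g+12=s, h+10=r, t+7=a.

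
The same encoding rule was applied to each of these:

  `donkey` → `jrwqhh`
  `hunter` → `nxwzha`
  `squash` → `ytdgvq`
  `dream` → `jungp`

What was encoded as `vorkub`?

pliers

Shifts by position in donkey: pos 0: d→j (+6), pos 1: o→r (+3), pos 2: n→w (+9), pos 3: k→q (+6), pos 4: e→h (+3), pos 5: y→h (+9) — repeating every 3. The shifts repeat in a cycle of length 3: positions 0,1,… shift by +6, +3, +9, then the pattern repeats.
Reversing it on vorkub: v−6=p, o−3=l, r−9=i, k−6=e, u−3=r, b−9=s.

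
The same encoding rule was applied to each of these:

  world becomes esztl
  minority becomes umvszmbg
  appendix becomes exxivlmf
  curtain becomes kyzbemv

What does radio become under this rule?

Vowels shift forward by 4 and consonants shift forward by 8.
Applying it to radio: r(cons)+8=z, a(vowel)+4=e, d(cons)+8=l, i(vowel)+4=m, o(vowel)+4=s.

zelms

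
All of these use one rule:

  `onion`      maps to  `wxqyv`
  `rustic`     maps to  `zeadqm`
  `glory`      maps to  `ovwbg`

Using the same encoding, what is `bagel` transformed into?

jkoot

Shifts by position in onion: pos 0: o→w (+8), pos 1: n→x (+10), pos 2: i→q (+8), pos 3: o→y (+10) — repeating every 2. The shifts repeat in a cycle of length 2: positions 0,1,… shift by +8, +10, then the pattern repeats.
On bagel: b+8=j, a+10=k, g+8=o, e+10=o, l+8=t.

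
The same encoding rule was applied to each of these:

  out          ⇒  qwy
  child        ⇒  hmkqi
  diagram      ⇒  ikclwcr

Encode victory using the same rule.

The shift depends on letter class: consonant t→y is +5, but vowel o→q is +2. Two shifts are in play — +2 for a/e/i/o/u, +5 for every other letter.
For victory: v(cons)+5=a, i(vowel)+2=k, c(cons)+5=h, t(cons)+5=y, o(vowel)+2=q, r(cons)+5=w, y(cons)+5=d.

akhyqwd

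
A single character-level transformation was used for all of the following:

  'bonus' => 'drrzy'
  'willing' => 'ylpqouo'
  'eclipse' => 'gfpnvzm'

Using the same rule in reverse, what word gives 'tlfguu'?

ribbon

In bonus: b→d is +2, o→r is +3, n→r is +4, u→z is +5 — the shift increases by 1 each position. The shift increases by 1 at each position, starting from +2: 2, 3, 4, ….
Reversing it on tlfguu: t−2=r, l−3=i, f−4=b, g−5=b, u−6=o, u−7=n.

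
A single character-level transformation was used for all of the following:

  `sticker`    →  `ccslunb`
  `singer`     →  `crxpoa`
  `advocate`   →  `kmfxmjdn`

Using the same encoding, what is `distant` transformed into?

nrcckwd

Shifts by position in sticker: pos 0: s→c (+10), pos 1: t→c (+9), pos 2: i→s (+10), pos 3: c→l (+9) — repeating every 2. It's a Vigenère-style cipher with numeric key [10,9]: position i shifts by key[i mod 2].
For distant: d+10=n, i+9=r, s+10=c, t+9=c, a+10=k, n+9=w, t+10=d.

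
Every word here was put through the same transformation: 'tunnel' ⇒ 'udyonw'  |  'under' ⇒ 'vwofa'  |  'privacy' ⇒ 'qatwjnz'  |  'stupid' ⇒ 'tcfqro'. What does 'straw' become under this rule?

It's a Vigenère-style cipher with numeric key [1,9,11]: position i shifts by key[i mod 3].
On straw: s+1=t, t+9=c, r+11=c, a+1=b, w+9=f.

tccbf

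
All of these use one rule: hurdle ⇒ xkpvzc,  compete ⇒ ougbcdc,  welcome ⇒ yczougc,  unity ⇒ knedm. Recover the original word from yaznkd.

walnut

h(7)→x(23) and u(20)→k(10) fit y≡7x+0 (mod 26); the inverse of 7 mod 26 is 15. This is an affine cipher: with a=0,…,z=25, each position x becomes (7x+0) mod 26.
Reversing it on yaznkd: y(24)→15·(24−0)≡22=w; a(0)→15·(0−0)≡0=a; z(25)→15·(25−0)≡11=l; n(13)→15·(13−0)≡13=n; k(10)→15·(10−0)≡20=u; d(3)→15·(3−0)≡19=t (all mod 26).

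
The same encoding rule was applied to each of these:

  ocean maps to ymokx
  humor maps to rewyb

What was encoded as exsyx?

union

Compare letters: o→y is +10, c→m is +10, e→o is +10 — a constant shift. It's a constant shift of +10 (ROT10).
Undoing it on exsyx: e−10=u, x−10=n, s−10=i, y−10=o, x−10=n.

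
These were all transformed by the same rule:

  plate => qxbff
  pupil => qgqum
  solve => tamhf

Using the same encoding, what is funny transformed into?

The shifts repeat in a cycle of length 2: positions 0,1,… shift by +1, +12, then the pattern repeats.
For funny: f+1=g, u+12=g, n+1=o, n+12=z, y+1=z.

ggozz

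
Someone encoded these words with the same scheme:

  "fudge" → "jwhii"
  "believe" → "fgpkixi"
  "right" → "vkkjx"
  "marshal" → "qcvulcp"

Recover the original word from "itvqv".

error

The shifts repeat in a cycle of length 2: positions 0,1,… shift by +4, +2, then the pattern repeats.
Undoing it on itvqv: i−4=e, t−2=r, v−4=r, q−2=o, v−4=r.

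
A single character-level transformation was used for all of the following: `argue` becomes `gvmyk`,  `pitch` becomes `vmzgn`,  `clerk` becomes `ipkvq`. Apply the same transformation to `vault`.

beapz

Shifts by position in argue: pos 0: a→g (+6), pos 1: r→v (+4), pos 2: g→m (+6), pos 3: u→y (+4) — repeating every 2. A repeating key of period 2 is used — shifts +6, +4 over and over.
On vault: v+6=b, a+4=e, u+6=a, l+4=p, t+6=z.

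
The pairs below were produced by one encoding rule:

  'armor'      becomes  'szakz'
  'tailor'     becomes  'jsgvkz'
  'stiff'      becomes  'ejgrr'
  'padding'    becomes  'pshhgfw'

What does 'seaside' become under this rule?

emseghm

This is an affine cipher: with a=0,…,z=25, each position x becomes (5x+18) mod 26.
Applying it to seaside: s(18)→5·18+18≡4=e; e(4)→5·4+18≡12=m; a(0)→5·0+18≡18=s; s(18)→5·18+18≡4=e; i(8)→5·8+18≡6=g; d(3)→5·3+18≡7=h; e(4)→5·4+18≡12=m (all mod 26).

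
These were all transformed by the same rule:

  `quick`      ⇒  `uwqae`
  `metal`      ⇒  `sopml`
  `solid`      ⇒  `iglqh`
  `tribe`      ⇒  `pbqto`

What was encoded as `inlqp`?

split

Treating letters as 0–25, the rule is x ↦ 7x + 12 (mod 26).
Decoding inlqp: i(8)→15·(8−12)≡18=s; n(13)→15·(13−12)≡15=p; l(11)→15·(11−12)≡11=l; q(16)→15·(16−12)≡8=i; p(15)→15·(15−12)≡19=t (all mod 26).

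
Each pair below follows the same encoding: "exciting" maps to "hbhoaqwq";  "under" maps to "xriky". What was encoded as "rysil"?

ounce

In exciting: e→h is +3, x→b is +4, c→h is +5, i→o is +6 — the shift increases by 1 each position. Each letter shifts forward by (position + 3), i.e. 3, 4, 5, … — the shift grows by one for each successive letter.
Undoing it on rysil: r−3=o, y−4=u, s−5=n, i−6=c, l−7=e.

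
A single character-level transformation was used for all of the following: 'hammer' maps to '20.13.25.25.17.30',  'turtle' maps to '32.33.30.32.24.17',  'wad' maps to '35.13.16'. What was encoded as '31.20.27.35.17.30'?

The number is (letter's place in the alphabet, a=1) + 12.
Undoing it on 31.20.27.35.17.30: 31→(31−12)÷1=19=s, 20→(20−12)÷1=8=h, 27→(27−12)÷1=15=o, 35→(35−12)÷1=23=w, 17→(17−12)÷1=5=e, 30→(30−12)÷1=18=r.

shower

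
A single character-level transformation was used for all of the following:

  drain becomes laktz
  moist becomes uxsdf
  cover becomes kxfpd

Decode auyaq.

slope

In drain: d→l is +8, r→a is +9, a→k is +10, i→t is +11 — the shift increases by 1 each position. Letter i (0-indexed) is shifted by i+8, so successive shifts are 8, 9, 10, ….
Decoding auyaq: a−8=s, u−9=l, y−10=o, a−11=p, q−12=e.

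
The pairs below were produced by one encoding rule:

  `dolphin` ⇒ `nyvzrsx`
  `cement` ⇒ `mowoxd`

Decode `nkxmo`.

Compare letters: d→n is +10, o→y is +10, l→v is +10 — a constant shift. Each letter is shifted forward by 10 in the alphabet (a Caesar shift of +10).
Decoding nkxmo: n−10=d, k−10=a, x−10=n, m−10=c, o−10=e.

dance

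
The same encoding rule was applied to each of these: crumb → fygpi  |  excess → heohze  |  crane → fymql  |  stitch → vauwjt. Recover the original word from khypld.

It's a Vigenère-style cipher with numeric key [3,7,12]: position i shifts by key[i mod 3].
Undoing it on khypld: k−3=h, h−7=a, y−12=m, p−3=m, l−7=e, d−12=r.

hammer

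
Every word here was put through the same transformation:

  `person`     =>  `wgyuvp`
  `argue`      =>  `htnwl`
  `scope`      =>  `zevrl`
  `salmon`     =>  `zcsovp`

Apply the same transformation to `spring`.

zrykui

Shifts by position in person: pos 0: p→w (+7), pos 1: e→g (+2), pos 2: r→y (+7), pos 3: s→u (+2) — repeating every 2. The shifts repeat in a cycle of length 2: positions 0,1,… shift by +7, +2, then the pattern repeats.
On spring: s+7=z, p+2=r, r+7=y, i+2=k, n+7=u, g+2=i.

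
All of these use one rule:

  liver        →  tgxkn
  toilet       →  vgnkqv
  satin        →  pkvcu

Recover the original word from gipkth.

The output letters match the input read backwards, each shifted +2: liver reversed is revil. Two steps: reverse the string, then apply a Caesar shift of +2.
Reversing it on gipkth: shift back: g−2=e, i−2=g, p−2=n, k−2=i, t−2=r, h−2=f → egnirf; then reverse → fringe.

fringe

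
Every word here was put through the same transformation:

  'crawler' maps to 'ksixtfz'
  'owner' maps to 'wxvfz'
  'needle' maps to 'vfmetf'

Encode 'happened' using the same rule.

pbxqmome

It's a Vigenère-style cipher with numeric key [8,1]: position i shifts by key[i mod 2].
On happened: h+8=p, a+1=b, p+8=x, p+1=q, e+8=m, n+1=o, e+8=m, d+1=e.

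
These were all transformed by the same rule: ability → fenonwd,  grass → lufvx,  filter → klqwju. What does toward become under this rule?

The shifts repeat in a cycle of length 2: positions 0,1,… shift by +5, +3, then the pattern repeats.
On toward: t+5=y, o+3=r, w+5=b, a+3=d, r+5=w, d+3=g.

yrbdwg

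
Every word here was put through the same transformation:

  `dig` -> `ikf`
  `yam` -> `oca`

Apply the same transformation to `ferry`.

attgh

The output letters match the input read backwards, each shifted +2: dig reversed is gid. Read the word backwards and shift each letter +2.
On ferry: reverse → yrref; then shift: y+2=a, r+2=t, r+2=t, e+2=g, f+2=h.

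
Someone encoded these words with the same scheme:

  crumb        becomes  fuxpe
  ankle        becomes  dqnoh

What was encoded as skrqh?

phone

Every letter moves 3 places later in the alphabet, wrapping around z→a.
Reversing it on skrqh: s−3=p, k−3=h, r−3=o, q−3=n, h−3=e.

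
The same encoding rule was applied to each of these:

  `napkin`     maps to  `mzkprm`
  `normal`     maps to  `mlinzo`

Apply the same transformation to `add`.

zww

Each pair mirrors across the alphabet (n↔m, a↔z, p↔k): positions sum to 25. Letters are reflected about the middle of the alphabet (position → 25−position): Atbash.
Applying it to add: a↔z, d↔w, d↔w.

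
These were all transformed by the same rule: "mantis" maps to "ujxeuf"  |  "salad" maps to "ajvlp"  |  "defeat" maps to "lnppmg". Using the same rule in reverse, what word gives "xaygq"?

prove

In mantis: m→u is +8, a→j is +9, n→x is +10, t→e is +11 — the shift increases by 1 each position. Letter i (0-indexed) is shifted by i+8, so successive shifts are 8, 9, 10, ….
Undoing it on xaygq: x−8=p, a−9=r, y−10=o, g−11=v, q−12=e.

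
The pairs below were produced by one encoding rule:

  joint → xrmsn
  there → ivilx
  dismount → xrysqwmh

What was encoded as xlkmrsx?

The output letters match the input read backwards, each shifted +4: joint reversed is tnioj. The word is reversed, then every letter is shifted forward by 4.
Undoing it on xlkmrsx: shift back: x−4=t, l−4=h, k−4=g, m−4=i, r−4=n, s−4=o, x−4=t → thginot; then reverse → tonight.

tonight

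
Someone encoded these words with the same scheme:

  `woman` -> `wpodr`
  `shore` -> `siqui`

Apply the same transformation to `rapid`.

rbrlh

In woman: w→w is +0, o→p is +1, m→o is +2, a→d is +3 — the shift increases by 1 each position. Letter i (0-indexed) is shifted by i+0, so successive shifts are 0, 1, 2, ….
For rapid: r+0=r, a+1=b, p+2=r, i+3=l, d+4=h.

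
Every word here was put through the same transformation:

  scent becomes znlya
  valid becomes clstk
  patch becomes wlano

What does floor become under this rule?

mwvzy

Shifts by position in scent: pos 0: s→z (+7), pos 1: c→n (+11), pos 2: e→l (+7), pos 3: n→y (+11) — repeating every 2. The shifts repeat in a cycle of length 2: positions 0,1,… shift by +7, +11, then the pattern repeats.
On floor: f+7=m, l+11=w, o+7=v, o+11=z, r+7=y.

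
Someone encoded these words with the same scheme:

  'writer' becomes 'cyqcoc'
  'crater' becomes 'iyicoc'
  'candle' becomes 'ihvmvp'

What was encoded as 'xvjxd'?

Each letter shifts forward by (position + 6), i.e. 6, 7, 8, … — the shift grows by one for each successive letter.
Reversing it on xvjxd: x−6=r, v−7=o, j−8=b, x−9=o, d−10=t.

robot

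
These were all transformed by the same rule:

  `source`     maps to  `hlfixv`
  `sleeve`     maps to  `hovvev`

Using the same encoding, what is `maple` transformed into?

Each pair mirrors across the alphabet (s↔h, o↔l, u↔f): positions sum to 25. This is the alphabet-reversal cipher (Atbash): a becomes z, b becomes y, etc.
For maple: m↔n, a↔z, p↔k, l↔o, e↔v.

nzkov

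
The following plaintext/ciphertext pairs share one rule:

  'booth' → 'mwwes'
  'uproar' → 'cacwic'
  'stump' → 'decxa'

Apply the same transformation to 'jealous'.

umiwwcd

The shift depends on letter class: consonant b→m is +11, but vowel o→w is +8. Two shifts are in play — +8 for a/e/i/o/u, +11 for every other letter.
On jealous: j(cons)+11=u, e(vowel)+8=m, a(vowel)+8=i, l(cons)+11=w, o(vowel)+8=w, u(vowel)+8=c, s(cons)+11=d.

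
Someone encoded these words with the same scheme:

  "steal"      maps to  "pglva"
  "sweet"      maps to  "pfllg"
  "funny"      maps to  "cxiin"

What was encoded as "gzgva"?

This is an affine cipher: with a=0,…,z=25, each position x becomes (17x+21) mod 26.
Decoding gzgva: g(6)→23·(6−21)≡19=t; z(25)→23·(25−21)≡14=o; g(6)→23·(6−21)≡19=t; v(21)→23·(21−21)≡0=a; a(0)→23·(0−21)≡11=l (all mod 26).

total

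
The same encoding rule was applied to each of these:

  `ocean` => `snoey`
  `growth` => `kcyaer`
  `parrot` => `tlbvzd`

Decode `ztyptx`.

violin

Shifts by position in ocean: pos 0: o→s (+4), pos 1: c→n (+11), pos 2: e→o (+10), pos 3: a→e (+4), pos 4: n→y (+11) — repeating every 3. The shifts repeat in a cycle of length 3: positions 0,1,… shift by +4, +11, +10, then the pattern repeats.
Reversing it on ztyptx: z−4=v, t−11=i, y−10=o, p−4=l, t−11=i, x−10=n.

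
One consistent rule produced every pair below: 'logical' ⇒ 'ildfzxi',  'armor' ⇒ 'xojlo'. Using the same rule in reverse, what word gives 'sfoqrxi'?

virtual

Compare letters: l→i is +23, o→l is +23, g→d is +23 — a constant shift. Every letter moves 23 places later in the alphabet, wrapping around z→a.
Decoding sfoqrxi: s−23=v, f−23=i, o−23=r, q−23=t, r−23=u, x−23=a, i−23=l.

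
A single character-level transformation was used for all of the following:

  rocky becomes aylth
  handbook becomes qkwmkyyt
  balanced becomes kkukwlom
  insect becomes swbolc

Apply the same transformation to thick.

cqslt

The rule splits by letter class: vowels +10, consonants +9.
On thick: t(cons)+9=c, h(cons)+9=q, i(vowel)+10=s, c(cons)+9=l, k(cons)+9=t.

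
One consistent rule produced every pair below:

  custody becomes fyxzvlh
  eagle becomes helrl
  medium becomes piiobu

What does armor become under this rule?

In custody: c→f is +3, u→y is +4, s→x is +5, t→z is +6 — the shift increases by 1 each position. The shift increases by 1 at each position, starting from +3: 3, 4, 5, ….
Applying it to armor: a+3=d, r+4=v, m+5=r, o+6=u, r+7=y.

dvruy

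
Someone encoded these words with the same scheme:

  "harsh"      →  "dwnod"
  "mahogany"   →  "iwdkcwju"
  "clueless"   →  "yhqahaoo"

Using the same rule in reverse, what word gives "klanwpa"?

operate

It's a constant shift of +22 (ROT22).
Reversing it on klanwpa: k−22=o, l−22=p, a−22=e, n−22=r, w−22=a, p−22=t, a−22=e.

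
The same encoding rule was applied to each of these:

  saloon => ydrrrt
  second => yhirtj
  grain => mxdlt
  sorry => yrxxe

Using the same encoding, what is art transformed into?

The rule splits by letter class: vowels +3, consonants +6.
For art: a(vowel)+3=d, r(cons)+6=x, t(cons)+6=z.

dxz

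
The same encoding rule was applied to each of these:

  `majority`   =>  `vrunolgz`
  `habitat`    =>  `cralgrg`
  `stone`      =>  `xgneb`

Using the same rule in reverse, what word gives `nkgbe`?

Each letter's alphabet position (a=0..z=25) is mapped through 9·x+17 mod 26 — an affine cipher.
Reversing it on nkgbe: n(13)→3·(13−17)≡14=o; k(10)→3·(10−17)≡5=f; g(6)→3·(6−17)≡19=t; b(1)→3·(1−17)≡4=e; e(4)→3·(4−17)≡13=n (all mod 26).

often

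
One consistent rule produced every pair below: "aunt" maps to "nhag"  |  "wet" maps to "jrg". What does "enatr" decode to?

range

It's a constant shift of +13 (ROT13).
Undoing it on enatr: e−13=r, n−13=a, a−13=n, t−13=g, r−13=e.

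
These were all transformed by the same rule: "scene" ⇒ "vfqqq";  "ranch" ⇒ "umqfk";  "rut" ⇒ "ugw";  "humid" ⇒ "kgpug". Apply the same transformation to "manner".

The shift depends on letter class: consonant s→v is +3, but vowel e→q is +12. Two shifts are in play — +12 for a/e/i/o/u, +3 for every other letter.
On manner: m(cons)+3=p, a(vowel)+12=m, n(cons)+3=q, n(cons)+3=q, e(vowel)+12=q, r(cons)+3=u.

pmqqqu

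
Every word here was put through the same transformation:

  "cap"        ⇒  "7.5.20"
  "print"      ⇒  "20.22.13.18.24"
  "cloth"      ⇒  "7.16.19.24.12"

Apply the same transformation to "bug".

c is letter #3 and maps to 7: an offset of 4. The number is (letter's place in the alphabet, a=1) + 4.
Applying it to bug: b=2→6, u=21→25, g=7→11.

6.25.11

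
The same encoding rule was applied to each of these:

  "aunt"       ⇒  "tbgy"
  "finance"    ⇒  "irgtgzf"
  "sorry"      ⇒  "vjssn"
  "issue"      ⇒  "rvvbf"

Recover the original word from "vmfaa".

a(0)→t(19) and u(20)→b(1) fit y≡3x+19 (mod 26); the inverse of 3 mod 26 is 9. This is an affine cipher: with a=0,…,z=25, each position x becomes (3x+19) mod 26.
Decoding vmfaa: v(21)→9·(21−19)≡18=s; m(12)→9·(12−19)≡15=p; f(5)→9·(5−19)≡4=e; a(0)→9·(0−19)≡11=l; a(0)→9·(0−19)≡11=l (all mod 26).

spell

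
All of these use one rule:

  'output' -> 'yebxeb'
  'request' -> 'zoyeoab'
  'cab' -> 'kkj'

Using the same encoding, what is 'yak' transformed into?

gks

The shift depends on letter class: consonant t→b is +8, but vowel o→y is +10. Two shifts are in play — +10 for a/e/i/o/u, +8 for every other letter.
On yak: y(cons)+8=g, a(vowel)+10=k, k(cons)+8=s.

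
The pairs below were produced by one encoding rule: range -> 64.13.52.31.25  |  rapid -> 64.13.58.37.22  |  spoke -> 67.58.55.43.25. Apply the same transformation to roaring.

Each letter becomes 3×(its alphabet position, a=1..z=26) + 10.
For roaring: r=18→64, o=15→55, a=1→13, r=18→64, i=9→37, n=14→52, g=7→31.

64.55.13.64.37.52.31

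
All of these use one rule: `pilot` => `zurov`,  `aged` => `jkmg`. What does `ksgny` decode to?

shame

Read the word backwards and shift each letter +6.
Reversing it on ksgny: shift back: k−6=e, s−6=m, g−6=a, n−6=h, y−6=s → emahs; then reverse → shame.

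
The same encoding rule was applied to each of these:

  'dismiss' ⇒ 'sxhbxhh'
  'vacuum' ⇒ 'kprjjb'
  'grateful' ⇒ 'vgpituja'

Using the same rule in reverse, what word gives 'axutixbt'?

It's a constant shift of +15 (ROT15).
Undoing it on axutixbt: a−15=l, x−15=i, u−15=f, t−15=e, i−15=t, x−15=i, b−15=m, t−15=e.

lifetime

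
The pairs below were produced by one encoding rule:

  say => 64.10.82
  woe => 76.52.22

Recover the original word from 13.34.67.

The formula is n = 3×(alphabet index, a=1) + 7.
Reversing it on 13.34.67: 13→(13−7)÷3=2=b, 34→(34−7)÷3=9=i, 67→(67−7)÷3=20=t.

bit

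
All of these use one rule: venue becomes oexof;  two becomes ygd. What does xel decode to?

bun

The word is reversed, then every letter is shifted forward by 10.
Reversing it on xel: shift back: x−10=n, e−10=u, l−10=b → nub; then reverse → bun.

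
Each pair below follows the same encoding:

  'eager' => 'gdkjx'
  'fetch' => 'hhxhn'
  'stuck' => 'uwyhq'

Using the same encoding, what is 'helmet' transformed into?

jhprka

In eager: e→g is +2, a→d is +3, g→k is +4, e→j is +5 — the shift increases by 1 each position. Each letter shifts forward by (position + 2), i.e. 2, 3, 4, … — the shift grows by one for each successive letter.
On helmet: h+2=j, e+3=h, l+4=p, m+5=r, e+6=k, t+7=a.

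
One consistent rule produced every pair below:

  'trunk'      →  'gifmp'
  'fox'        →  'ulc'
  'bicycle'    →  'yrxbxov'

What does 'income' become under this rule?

rmxlnv

Each pair mirrors across the alphabet (t↔g, r↔i, u↔f): positions sum to 25. Each letter is replaced by its mirror in the alphabet: a↔z, b↔y, c↔x, and so on (the Atbash cipher).
Applying it to income: i↔r, n↔m, c↔x, o↔l, m↔n, e↔v.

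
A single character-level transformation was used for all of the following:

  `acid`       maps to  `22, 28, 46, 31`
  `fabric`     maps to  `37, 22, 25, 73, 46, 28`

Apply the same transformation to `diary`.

Each letter becomes 3×(its alphabet position, a=1..z=26) + 19.
Applying it to diary: d=4→31, i=9→46, a=1→22, r=18→73, y=25→94.

31, 46, 22, 73, 94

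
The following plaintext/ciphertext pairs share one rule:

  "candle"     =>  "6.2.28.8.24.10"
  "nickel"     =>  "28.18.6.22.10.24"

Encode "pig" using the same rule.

32.18.14

The formula is n = 2×(alphabet index, a=1).
Applying it to pig: p=16→32, i=9→18, g=7→14.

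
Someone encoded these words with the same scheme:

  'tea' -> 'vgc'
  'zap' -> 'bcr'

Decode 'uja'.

shy

This is a Caesar cipher with shift 2.
Decoding uja: u−2=s, j−2=h, a−2=y.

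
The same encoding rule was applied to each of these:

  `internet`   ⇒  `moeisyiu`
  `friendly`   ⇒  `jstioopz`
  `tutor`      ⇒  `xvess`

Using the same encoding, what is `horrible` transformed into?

It's a Vigenère-style cipher with numeric key [4,1,11]: position i shifts by key[i mod 3].
On horrible: h+4=l, o+1=p, r+11=c, r+4=v, i+1=j, b+11=m, l+4=p, e+1=f.

lpcvjmpf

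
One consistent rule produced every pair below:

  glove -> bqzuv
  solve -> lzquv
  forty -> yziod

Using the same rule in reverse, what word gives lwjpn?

g(6)→b(1) and l(11)→q(16) fit y≡3x+9 (mod 26); the inverse of 3 mod 26 is 9. Treating letters as 0–25, the rule is x ↦ 3x + 9 (mod 26).
Undoing it on lwjpn: l(11)→9·(11−9)≡18=s; w(22)→9·(22−9)≡13=n; j(9)→9·(9−9)≡0=a; p(15)→9·(15−9)≡2=c; n(13)→9·(13−9)≡10=k (all mod 26).

snack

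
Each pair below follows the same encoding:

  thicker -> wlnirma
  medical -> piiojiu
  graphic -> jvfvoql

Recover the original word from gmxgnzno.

disagree

In thicker: t→w is +3, h→l is +4, i→n is +5, c→i is +6 — the shift increases by 1 each position. Letter i (0-indexed) is shifted by i+3, so successive shifts are 3, 4, 5, ….
Reversing it on gmxgnzno: g−3=d, m−4=i, x−5=s, g−6=a, n−7=g, z−8=r, n−9=e, o−10=e.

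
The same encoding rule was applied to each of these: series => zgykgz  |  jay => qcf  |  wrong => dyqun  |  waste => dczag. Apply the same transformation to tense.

aguzg

The shift depends on letter class: consonant s→z is +7, but vowel e→g is +2. Two shifts are in play — +2 for a/e/i/o/u, +7 for every other letter.
Applying it to tense: t(cons)+7=a, e(vowel)+2=g, n(cons)+7=u, s(cons)+7=z, e(vowel)+2=g.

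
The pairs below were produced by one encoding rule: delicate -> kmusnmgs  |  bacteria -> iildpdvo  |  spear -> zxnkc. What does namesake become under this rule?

The shift increases by 1 at each position, starting from +7: 7, 8, 9, ….
For namesake: n+7=u, a+8=i, m+9=v, e+10=o, s+11=d, a+12=m, k+13=x, e+14=s.

uivodmxs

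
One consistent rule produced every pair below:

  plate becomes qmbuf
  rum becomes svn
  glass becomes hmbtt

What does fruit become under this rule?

gsvju

Compare letters: p→q is +1, l→m is +1, a→b is +1 — a constant shift. Every letter moves 1 place later in the alphabet, wrapping around z→a.
On fruit: f+1=g, r+1=s, u+1=v, i+1=j, t+1=u.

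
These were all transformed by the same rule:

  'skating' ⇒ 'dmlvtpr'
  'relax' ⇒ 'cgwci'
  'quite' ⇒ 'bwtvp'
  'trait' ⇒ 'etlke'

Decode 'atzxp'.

prove

Shifts by position in skating: pos 0: s→d (+11), pos 1: k→m (+2), pos 2: a→l (+11), pos 3: t→v (+2) — repeating every 2. The shifts repeat in a cycle of length 2: positions 0,1,… shift by +11, +2, then the pattern repeats.
Undoing it on atzxp: a−11=p, t−2=r, z−11=o, x−2=v, p−11=e.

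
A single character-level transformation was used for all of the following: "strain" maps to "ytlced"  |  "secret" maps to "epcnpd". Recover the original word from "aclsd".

Read the word backwards and shift each letter +11.
Reversing it on aclsd: shift back: a−11=p, c−11=r, l−11=a, s−11=h, d−11=s → prahs; then reverse → sharp.

sharp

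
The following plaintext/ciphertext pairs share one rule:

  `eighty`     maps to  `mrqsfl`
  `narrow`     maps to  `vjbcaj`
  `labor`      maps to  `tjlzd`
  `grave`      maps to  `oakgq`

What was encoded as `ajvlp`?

In eighty: e→m is +8, i→r is +9, g→q is +10, h→s is +11 — the shift increases by 1 each position. The shift increases by 1 at each position, starting from +8: 8, 9, 10, ….
Undoing it on ajvlp: a−8=s, j−9=a, v−10=l, l−11=a, p−12=d.

salad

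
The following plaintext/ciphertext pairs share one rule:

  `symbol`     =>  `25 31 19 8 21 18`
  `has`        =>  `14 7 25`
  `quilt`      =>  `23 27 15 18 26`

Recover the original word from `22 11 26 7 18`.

s is letter #19 and maps to 25: an offset of 6. The number is (letter's place in the alphabet, a=1) + 6.
Undoing it on 22 11 26 7 18: 22→(22−6)÷1=16=p, 11→(11−6)÷1=5=e, 26→(26−6)÷1=20=t, 7→(7−6)÷1=1=a, 18→(18−6)÷1=12=l.

petal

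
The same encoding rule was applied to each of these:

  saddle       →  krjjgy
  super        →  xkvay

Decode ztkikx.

The output letters match the input read backwards, each shifted +6: saddle reversed is elddas. Two steps: reverse the string, then apply a Caesar shift of +6.
Reversing it on ztkikx: shift back: z−6=t, t−6=n, k−6=e, i−6=c, k−6=e, x−6=r → tnecer; then reverse → recent.

recent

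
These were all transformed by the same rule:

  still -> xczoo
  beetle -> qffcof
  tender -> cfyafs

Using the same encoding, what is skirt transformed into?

Treating letters as 0–25, the rule is x ↦ 5x + 11 (mod 26).
On skirt: s(18)→5·18+11≡23=x; k(10)→5·10+11≡9=j; i(8)→5·8+11≡25=z; r(17)→5·17+11≡18=s; t(19)→5·19+11≡2=c (all mod 26).

xjzsc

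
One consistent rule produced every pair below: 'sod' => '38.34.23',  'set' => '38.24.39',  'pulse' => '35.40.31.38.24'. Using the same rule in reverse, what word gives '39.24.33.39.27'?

s is letter #19 and maps to 38: an offset of 19. The number is (letter's place in the alphabet, a=1) + 19.
Decoding 39.24.33.39.27: 39→(39−19)÷1=20=t, 24→(24−19)÷1=5=e, 33→(33−19)÷1=14=n, 39→(39−19)÷1=20=t, 27→(27−19)÷1=8=h.

tenth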